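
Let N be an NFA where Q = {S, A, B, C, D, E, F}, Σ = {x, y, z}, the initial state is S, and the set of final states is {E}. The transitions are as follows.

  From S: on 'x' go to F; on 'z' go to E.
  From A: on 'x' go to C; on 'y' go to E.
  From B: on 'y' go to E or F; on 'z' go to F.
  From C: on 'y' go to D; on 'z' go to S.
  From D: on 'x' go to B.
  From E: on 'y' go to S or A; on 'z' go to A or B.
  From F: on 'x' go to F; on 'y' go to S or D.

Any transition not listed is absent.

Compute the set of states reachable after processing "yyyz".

Start in {S}.
Read 'y': {S} → ∅.
The set is empty and remains empty for the remaining 3 symbols.

∅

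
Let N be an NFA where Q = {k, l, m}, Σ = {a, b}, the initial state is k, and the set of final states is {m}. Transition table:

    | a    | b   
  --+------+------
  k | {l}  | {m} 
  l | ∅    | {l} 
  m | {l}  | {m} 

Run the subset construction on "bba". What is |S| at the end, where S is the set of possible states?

1

Start in {k}.
Read 'b': {k} → {m}.
Read 'b': {m} → {m}.
Read 'a': {m} → {l}.
That set has 1 state.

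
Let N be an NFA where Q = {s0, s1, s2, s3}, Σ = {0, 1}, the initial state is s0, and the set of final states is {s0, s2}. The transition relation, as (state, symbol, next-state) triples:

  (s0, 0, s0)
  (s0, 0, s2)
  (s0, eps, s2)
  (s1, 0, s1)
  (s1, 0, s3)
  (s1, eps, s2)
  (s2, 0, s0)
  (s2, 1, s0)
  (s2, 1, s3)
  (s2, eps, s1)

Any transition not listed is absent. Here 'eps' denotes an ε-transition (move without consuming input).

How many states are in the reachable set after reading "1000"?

Start: ε-closure({s0}) = {s0, s1, s2}.
Read '1': {s0, s1, s2} → {s0, s1, s2, s3}.
Read '0': {s0, s1, s2, s3} → {s0, s1, s2, s3}.
Read '0': {s0, s1, s2, s3} → {s0, s1, s2, s3}.
Read '0': {s0, s1, s2, s3} → {s0, s1, s2, s3}.
That set has 4 states.

4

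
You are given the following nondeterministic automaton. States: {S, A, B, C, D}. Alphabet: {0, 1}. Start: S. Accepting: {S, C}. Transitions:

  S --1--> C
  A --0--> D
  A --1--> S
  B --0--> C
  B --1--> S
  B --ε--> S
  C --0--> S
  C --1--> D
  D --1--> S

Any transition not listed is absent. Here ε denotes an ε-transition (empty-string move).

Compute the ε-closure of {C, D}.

{C, D}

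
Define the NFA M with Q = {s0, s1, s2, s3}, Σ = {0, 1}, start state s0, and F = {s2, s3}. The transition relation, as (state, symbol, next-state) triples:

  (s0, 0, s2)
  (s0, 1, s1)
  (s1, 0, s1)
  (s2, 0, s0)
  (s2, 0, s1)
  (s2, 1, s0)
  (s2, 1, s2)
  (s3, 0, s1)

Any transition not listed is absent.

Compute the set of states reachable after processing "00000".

{s1, s2}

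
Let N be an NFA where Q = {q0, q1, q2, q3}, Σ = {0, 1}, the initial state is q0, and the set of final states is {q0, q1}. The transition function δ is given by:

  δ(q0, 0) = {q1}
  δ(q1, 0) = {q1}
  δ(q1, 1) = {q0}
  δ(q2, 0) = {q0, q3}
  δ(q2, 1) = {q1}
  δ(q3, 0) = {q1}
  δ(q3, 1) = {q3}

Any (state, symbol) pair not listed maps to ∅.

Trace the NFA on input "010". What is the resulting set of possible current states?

{q1}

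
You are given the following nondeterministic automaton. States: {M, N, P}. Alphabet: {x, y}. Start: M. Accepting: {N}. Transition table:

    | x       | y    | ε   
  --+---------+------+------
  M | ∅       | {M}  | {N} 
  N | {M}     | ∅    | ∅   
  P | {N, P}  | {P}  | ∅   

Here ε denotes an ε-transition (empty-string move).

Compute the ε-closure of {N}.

Begin with {N}.
No ε-moves leave this set, so the closure equals the set itself.

{N}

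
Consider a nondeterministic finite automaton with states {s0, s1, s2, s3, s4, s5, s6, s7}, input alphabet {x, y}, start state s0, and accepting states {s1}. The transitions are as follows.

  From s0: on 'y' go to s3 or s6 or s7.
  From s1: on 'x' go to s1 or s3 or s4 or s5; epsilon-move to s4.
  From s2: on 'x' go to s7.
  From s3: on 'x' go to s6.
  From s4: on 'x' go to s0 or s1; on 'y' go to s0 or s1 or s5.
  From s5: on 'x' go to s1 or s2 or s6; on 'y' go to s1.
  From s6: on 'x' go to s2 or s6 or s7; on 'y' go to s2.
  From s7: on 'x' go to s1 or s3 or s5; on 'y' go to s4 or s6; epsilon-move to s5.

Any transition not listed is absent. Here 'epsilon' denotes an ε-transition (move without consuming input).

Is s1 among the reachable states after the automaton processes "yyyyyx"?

Start in {s0}.
Read 'y': {s0} → {s3, s5, s6, s7}.
Read 'y': {s3, s5, s6, s7} → {s1, s2, s4, s6}.
Read 'y': {s1, s2, s4, s6} → {s0, s1, s2, s4, s5}.
Read 'y': {s0, s1, s2, s4, s5} → {s0, s1, s3, s4, s5, s6, s7}.
Read 'y': {s0, s1, s3, s4, s5, s6, s7} → {s0, s1, s2, s3, s4, s5, s6, s7}.
Read 'x': {s0, s1, s2, s3, s4, s5, s6, s7} → {s0, s1, s2, s3, s4, s5, s6, s7}.
State s1 is in {s0, s1, s2, s3, s4, s5, s6, s7}.

Yes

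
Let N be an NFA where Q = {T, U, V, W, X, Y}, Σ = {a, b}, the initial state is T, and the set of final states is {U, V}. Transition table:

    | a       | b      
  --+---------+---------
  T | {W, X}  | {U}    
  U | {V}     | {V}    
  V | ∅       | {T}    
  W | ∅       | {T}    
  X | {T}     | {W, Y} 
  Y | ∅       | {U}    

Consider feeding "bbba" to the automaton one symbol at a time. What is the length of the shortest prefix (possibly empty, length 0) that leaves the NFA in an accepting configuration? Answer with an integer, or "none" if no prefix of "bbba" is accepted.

Start in {T}.
Read 'b': T→{U}; now {U}.
None of the earlier sets intersect F, but {U} does.

1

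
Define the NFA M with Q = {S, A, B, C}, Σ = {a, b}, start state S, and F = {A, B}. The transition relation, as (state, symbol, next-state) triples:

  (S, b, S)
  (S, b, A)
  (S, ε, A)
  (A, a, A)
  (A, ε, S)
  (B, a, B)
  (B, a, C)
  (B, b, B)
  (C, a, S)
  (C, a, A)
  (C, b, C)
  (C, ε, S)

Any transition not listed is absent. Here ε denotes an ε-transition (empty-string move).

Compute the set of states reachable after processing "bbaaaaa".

{S, A}

Start: ε-closure({S}) = {S, A}.
Read 'b': {S, A} → {S, A}.
Read 'b': {S, A} → {S, A}.
Read 'a': {S, A} → {S, A}.
Read 'a': {S, A} → {S, A}.
Read 'a': {S, A} → {S, A}.
Read 'a': {S, A} → {S, A}.
Read 'a': {S, A} → {S, A}.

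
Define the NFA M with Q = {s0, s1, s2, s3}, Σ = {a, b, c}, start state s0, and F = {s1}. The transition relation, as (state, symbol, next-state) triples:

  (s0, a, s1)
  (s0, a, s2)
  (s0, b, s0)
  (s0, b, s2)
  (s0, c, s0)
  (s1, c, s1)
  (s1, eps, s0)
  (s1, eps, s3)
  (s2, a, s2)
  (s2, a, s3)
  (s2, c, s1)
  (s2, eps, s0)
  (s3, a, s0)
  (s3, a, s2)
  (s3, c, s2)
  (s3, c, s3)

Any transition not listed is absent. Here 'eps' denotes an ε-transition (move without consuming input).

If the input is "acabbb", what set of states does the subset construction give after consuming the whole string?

Start in {s0}.
Read 'a': s0→{s1, s2}; union {s1, s2}; ε-closure = {s0, s1, s2, s3}.
Read 'c': s0→{s0}, s1→{s1}, s2→{s1}, s3→{s2, s3}; now {s0, s1, s2, s3}.
Read 'a': s0→{s1, s2}, s1→∅, s2→{s2, s3}, s3→{s0, s2}; now {s0, s1, s2, s3}.
Read 'b': s0→{s0, s2}, s1→∅, s2→∅, s3→∅; now {s0, s2}.
Read 'b': s0→{s0, s2}, s2→∅; now {s0, s2}.
Read 'b': s0→{s0, s2}, s2→∅; now {s0, s2}.

{s0, s2}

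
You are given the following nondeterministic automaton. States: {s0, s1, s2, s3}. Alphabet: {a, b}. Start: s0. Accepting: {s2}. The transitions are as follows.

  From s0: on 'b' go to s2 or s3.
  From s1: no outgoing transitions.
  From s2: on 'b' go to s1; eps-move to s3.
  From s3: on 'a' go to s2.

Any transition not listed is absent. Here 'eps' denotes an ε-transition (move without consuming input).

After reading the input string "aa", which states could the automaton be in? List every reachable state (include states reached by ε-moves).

∅

Start in {s0}.
Read 'a': {s0} → ∅.
The set is empty and remains empty for the remaining 1 symbol.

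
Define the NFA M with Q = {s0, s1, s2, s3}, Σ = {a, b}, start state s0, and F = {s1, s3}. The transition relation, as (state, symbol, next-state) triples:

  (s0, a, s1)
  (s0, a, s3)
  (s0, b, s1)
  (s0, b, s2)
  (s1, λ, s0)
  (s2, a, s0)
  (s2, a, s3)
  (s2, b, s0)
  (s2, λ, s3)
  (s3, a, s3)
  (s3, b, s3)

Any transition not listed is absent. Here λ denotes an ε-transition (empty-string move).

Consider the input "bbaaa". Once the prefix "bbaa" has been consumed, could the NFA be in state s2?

No

Start in {s0}.
Read 'b': s0→{s1, s2}; union {s1, s2}; ε-closure = {s0, s1, s2, s3}.
Read 'b': s0→{s1, s2}, s1→∅, s2→{s0}, s3→{s3}; now {s0, s1, s2, s3}.
Read 'a': s0→{s1, s3}, s1→∅, s2→{s0, s3}, s3→{s3}; now {s0, s1, s3}.
Read 'a': s0→{s1, s3}, s1→∅, s3→{s3}; union {s1, s3}; ε-closure = {s0, s1, s3}.
State s2 is not in {s0, s1, s3}.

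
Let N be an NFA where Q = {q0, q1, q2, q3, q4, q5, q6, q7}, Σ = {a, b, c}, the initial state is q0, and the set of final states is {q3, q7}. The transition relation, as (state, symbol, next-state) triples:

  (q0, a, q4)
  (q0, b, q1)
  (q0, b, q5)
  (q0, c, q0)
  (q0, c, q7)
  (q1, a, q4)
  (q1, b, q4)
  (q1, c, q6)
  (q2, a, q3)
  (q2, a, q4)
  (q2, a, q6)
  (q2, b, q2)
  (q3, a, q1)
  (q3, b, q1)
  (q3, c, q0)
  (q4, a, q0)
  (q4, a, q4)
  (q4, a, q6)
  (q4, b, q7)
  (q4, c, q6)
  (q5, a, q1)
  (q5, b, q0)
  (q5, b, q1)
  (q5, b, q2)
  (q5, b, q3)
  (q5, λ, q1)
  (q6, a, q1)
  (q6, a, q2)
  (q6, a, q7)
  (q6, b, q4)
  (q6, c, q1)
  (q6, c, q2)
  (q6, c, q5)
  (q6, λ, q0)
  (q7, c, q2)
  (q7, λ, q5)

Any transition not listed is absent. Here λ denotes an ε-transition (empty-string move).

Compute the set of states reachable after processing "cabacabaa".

{q0, q1, q2, q4, q5, q6, q7}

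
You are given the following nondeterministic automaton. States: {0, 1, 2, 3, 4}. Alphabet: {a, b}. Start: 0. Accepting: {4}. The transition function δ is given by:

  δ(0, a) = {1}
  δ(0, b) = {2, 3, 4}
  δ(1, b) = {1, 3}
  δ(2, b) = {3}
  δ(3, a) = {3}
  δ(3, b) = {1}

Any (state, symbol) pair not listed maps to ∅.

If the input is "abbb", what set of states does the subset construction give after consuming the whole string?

{1, 3}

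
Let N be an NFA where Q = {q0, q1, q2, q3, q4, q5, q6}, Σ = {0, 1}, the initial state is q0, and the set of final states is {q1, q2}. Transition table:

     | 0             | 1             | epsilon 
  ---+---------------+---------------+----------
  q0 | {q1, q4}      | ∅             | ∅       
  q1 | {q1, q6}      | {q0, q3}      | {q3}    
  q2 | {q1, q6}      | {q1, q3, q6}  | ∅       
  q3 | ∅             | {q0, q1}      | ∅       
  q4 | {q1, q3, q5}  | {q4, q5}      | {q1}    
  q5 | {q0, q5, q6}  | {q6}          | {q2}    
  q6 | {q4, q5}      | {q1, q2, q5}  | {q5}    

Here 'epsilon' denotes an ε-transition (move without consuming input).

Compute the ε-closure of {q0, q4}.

{q0, q1, q3, q4}

Begin with {q0, q4}.
ε-move q4 → q1; add q1.
ε-move q1 → q3; add q3.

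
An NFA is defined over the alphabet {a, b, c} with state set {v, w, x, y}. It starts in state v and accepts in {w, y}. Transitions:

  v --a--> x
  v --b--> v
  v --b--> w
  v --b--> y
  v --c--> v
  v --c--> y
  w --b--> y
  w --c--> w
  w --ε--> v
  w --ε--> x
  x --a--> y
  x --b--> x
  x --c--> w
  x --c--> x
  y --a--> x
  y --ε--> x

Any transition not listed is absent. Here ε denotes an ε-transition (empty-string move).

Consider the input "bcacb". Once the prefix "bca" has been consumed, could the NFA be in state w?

No

Start in {v}.
Read 'b': {v} → {v, w, x, y}.
Read 'c': {v, w, x, y} → {v, w, x, y}.
Read 'a': {v, w, x, y} → {x, y}.
State w is not in {x, y}.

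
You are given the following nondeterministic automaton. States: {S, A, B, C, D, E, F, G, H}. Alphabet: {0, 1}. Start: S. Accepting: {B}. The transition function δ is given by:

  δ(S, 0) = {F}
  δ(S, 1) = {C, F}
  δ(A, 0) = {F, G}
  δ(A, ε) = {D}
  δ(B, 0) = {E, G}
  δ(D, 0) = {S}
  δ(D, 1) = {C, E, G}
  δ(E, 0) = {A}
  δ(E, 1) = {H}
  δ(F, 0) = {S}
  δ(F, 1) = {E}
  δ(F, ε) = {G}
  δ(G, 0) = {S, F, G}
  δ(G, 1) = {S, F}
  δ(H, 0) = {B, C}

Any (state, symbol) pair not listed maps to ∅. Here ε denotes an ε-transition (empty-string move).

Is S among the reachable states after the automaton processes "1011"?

Start in {S}.
Read '1': {S} → {C, F, G}.
Read '0': {C, F, G} → {S, F, G}.
Read '1': {S, F, G} → {S, C, E, F, G}.
Read '1': {S, C, E, F, G} → {S, C, E, F, G, H}.
State S is in {S, C, E, F, G, H}.

Yes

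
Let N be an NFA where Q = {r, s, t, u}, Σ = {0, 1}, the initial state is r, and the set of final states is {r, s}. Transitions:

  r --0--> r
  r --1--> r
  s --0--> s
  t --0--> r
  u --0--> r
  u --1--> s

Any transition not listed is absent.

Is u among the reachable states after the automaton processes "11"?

Start in {r}.
Read '1': {r} → {r}.
Read '1': {r} → {r}.
State u is not in {r}.

No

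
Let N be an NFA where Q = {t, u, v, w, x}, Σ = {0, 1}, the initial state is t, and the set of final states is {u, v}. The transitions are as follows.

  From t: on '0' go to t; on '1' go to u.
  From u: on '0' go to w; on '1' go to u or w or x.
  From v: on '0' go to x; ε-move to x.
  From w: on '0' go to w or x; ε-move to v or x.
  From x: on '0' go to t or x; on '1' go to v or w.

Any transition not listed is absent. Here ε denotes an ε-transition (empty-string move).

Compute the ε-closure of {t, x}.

{t, x}

Begin with {t, x}.
No ε-moves leave this set, so the closure equals the set itself.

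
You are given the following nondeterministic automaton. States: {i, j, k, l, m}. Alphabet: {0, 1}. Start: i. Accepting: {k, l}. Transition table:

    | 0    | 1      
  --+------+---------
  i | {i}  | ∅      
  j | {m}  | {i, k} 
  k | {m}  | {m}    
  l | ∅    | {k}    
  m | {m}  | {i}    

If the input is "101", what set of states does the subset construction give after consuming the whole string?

Start in {i}.
Read '1': i→∅; now ∅.
The set is empty and remains empty for the remaining 2 symbols.

∅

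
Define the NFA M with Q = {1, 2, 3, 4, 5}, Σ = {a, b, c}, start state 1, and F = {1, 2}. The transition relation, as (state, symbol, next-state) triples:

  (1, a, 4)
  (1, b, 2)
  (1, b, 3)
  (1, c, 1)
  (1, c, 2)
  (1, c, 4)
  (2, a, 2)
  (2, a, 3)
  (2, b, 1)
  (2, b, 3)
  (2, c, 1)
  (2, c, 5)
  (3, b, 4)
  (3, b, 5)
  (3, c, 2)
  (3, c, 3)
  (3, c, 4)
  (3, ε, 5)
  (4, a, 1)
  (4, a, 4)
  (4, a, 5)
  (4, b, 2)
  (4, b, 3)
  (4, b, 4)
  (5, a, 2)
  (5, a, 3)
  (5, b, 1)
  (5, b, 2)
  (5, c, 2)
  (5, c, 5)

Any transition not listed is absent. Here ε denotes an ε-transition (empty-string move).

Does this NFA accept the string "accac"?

No

Start in {1}.
Read 'a': {1} → {4}.
Read 'c': {4} → ∅.
The set is empty and remains empty for the remaining 3 symbols.
The final set ∅ contains no accepting state.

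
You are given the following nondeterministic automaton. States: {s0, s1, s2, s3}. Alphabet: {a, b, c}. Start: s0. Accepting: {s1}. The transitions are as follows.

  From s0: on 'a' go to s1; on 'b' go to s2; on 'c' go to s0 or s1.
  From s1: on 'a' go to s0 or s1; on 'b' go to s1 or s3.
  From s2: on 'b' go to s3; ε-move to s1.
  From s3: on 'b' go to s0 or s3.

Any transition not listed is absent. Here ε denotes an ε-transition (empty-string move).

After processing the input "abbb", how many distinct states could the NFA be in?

4

Start in {s0}.
Read 'a': s0→{s1}; now {s1}.
Read 'b': s1→{s1, s3}; now {s1, s3}.
Read 'b': s1→{s1, s3}, s3→{s0, s3}; now {s0, s1, s3}.
Read 'b': s0→{s2}, s1→{s1, s3}, s3→{s0, s3}; now {s0, s1, s2, s3}.
That set has 4 states.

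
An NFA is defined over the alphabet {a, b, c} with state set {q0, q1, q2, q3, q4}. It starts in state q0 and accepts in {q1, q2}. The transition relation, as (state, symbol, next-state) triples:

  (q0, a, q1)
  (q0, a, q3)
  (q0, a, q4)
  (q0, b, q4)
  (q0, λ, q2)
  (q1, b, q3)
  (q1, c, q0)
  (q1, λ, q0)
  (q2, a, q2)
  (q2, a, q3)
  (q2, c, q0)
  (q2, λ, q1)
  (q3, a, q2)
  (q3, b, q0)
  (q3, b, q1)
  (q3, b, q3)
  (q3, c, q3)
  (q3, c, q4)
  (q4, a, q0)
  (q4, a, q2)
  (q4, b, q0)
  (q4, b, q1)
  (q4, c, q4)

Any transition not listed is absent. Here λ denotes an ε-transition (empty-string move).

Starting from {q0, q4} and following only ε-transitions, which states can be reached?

{q0, q1, q2, q4}

Begin with {q0, q4}.
ε-move q0 → q2; add q2.
ε-move q2 → q1; add q1.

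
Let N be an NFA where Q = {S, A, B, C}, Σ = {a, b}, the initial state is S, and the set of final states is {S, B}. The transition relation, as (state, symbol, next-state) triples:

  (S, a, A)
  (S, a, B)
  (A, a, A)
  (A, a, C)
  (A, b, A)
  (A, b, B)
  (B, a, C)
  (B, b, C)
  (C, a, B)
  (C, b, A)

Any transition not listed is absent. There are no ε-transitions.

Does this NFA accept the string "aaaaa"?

Yes

Start in {S}.
Read 'a': S→{A, B}; now {A, B}.
Read 'a': A→{A, C}, B→{C}; now {A, C}.
Read 'a': A→{A, C}, C→{B}; now {A, B, C}.
Read 'a': A→{A, C}, B→{C}, C→{B}; now {A, B, C}.
Read 'a': A→{A, C}, B→{C}, C→{B}; now {A, B, C}.
The final set {A, B, C} contains the accepting state B.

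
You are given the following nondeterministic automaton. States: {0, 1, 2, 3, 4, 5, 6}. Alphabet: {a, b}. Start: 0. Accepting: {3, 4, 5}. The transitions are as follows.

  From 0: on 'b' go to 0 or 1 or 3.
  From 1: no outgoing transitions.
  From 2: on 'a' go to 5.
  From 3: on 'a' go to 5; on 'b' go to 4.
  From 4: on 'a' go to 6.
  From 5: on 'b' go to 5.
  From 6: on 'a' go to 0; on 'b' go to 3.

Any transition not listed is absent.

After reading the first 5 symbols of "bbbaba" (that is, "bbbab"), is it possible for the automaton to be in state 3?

Start in {0}.
Read 'b': 0→{0, 1, 3}; now {0, 1, 3}.
Read 'b': 0→{0, 1, 3}, 1→∅, 3→{4}; now {0, 1, 3, 4}.
Read 'b': 0→{0, 1, 3}, 1→∅, 3→{4}, 4→∅; now {0, 1, 3, 4}.
Read 'a': 0→∅, 1→∅, 3→{5}, 4→{6}; now {5, 6}.
Read 'b': 5→{5}, 6→{3}; now {3, 5}.
State 3 is in {3, 5}.

Yes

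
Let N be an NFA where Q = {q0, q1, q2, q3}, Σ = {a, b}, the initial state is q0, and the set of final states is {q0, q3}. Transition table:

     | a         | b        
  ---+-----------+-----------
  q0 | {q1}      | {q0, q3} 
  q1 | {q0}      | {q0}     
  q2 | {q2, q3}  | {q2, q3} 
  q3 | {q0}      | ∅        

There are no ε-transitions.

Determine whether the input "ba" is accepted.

Yes

Start in {q0}.
Read 'b': q0→{q0, q3}; now {q0, q3}.
Read 'a': q0→{q1}, q3→{q0}; now {q0, q1}.
The final set {q0, q1} contains the accepting state q0.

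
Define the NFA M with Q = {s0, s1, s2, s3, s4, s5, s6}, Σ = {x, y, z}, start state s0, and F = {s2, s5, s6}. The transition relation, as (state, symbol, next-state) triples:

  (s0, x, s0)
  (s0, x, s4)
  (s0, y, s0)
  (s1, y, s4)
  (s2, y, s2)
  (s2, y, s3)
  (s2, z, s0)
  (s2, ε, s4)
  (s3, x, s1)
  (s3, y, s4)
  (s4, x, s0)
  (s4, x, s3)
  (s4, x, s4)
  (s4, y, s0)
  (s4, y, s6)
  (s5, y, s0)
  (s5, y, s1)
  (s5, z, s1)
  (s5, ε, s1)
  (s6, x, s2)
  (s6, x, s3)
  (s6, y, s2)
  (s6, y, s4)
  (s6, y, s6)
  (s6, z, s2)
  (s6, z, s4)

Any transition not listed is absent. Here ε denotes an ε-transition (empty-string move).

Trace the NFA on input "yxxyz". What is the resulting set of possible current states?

{s2, s4}

Start in {s0}.
Read 'y': s0→{s0}; now {s0}.
Read 'x': s0→{s0, s4}; now {s0, s4}.
Read 'x': s0→{s0, s4}, s4→{s0, s3, s4}; now {s0, s3, s4}.
Read 'y': s0→{s0}, s3→{s4}, s4→{s0, s6}; now {s0, s4, s6}.
Read 'z': s0→∅, s4→∅, s6→{s2, s4}; now {s2, s4}.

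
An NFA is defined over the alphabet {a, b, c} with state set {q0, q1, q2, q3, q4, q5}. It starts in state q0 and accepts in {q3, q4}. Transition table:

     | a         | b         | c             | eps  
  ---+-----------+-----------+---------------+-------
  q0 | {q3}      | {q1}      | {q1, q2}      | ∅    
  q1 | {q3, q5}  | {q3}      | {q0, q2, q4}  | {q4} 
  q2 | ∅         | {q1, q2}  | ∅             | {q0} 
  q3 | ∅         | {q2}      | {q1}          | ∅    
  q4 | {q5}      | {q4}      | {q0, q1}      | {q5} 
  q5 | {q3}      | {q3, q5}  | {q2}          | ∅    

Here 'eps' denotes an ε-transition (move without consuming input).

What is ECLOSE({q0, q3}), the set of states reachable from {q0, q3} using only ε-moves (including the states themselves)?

{q0, q3}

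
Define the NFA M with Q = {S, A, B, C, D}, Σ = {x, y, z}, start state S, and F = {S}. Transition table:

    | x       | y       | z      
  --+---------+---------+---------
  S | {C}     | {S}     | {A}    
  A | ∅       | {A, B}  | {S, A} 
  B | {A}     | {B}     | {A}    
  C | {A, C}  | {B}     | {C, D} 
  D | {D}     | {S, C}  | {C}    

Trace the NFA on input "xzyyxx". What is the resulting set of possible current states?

Start in {S}.
Read 'x': S→{C}; now {C}.
Read 'z': C→{C, D}; now {C, D}.
Read 'y': C→{B}, D→{S, C}; now {S, B, C}.
Read 'y': S→{S}, B→{B}, C→{B}; now {S, B}.
Read 'x': S→{C}, B→{A}; now {A, C}.
Read 'x': A→∅, C→{A, C}; now {A, C}.

{A, C}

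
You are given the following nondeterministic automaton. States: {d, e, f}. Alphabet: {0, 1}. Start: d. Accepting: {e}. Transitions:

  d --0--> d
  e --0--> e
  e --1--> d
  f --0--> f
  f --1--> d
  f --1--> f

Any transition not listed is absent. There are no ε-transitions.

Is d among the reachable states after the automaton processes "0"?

Yes

Start in {d}.
Read '0': {d} → {d}.
State d is in {d}.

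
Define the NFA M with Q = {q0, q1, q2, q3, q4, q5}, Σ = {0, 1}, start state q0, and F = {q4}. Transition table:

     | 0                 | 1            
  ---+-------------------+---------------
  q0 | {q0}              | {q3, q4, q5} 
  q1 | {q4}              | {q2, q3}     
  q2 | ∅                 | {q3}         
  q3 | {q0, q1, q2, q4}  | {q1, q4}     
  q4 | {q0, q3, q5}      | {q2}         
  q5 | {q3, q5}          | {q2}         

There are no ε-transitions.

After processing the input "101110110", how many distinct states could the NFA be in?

6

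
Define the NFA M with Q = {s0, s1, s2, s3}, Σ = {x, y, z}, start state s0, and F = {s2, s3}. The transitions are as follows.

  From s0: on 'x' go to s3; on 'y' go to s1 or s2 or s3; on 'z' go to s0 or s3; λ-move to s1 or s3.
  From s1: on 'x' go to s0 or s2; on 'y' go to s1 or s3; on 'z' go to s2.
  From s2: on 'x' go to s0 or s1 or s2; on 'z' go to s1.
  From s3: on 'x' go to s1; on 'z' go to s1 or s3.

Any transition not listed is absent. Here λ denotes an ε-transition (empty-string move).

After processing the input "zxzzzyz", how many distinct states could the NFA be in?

Start: ε-closure({s0}) = {s0, s1, s3}.
Read 'z': s0→{s0, s3}, s1→{s2}, s3→{s1, s3}; now {s0, s1, s2, s3}.
Read 'x': s0→{s3}, s1→{s0, s2}, s2→{s0, s1, s2}, s3→{s1}; now {s0, s1, s2, s3}.
Read 'z': s0→{s0, s3}, s1→{s2}, s2→{s1}, s3→{s1, s3}; now {s0, s1, s2, s3}.
Read 'z': s0→{s0, s3}, s1→{s2}, s2→{s1}, s3→{s1, s3}; now {s0, s1, s2, s3}.
Read 'z': s0→{s0, s3}, s1→{s2}, s2→{s1}, s3→{s1, s3}; now {s0, s1, s2, s3}.
Read 'y': s0→{s1, s2, s3}, s1→{s1, s3}, s2→∅, s3→∅; now {s1, s2, s3}.
Read 'z': s1→{s2}, s2→{s1}, s3→{s1, s3}; now {s1, s2, s3}.
That set has 3 states.

3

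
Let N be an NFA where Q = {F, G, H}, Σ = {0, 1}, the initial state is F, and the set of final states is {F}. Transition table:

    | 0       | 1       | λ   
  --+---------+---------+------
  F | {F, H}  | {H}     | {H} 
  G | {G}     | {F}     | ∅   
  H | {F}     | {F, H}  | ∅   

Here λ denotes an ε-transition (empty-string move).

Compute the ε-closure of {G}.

Begin with {G}.
No ε-moves leave this set, so the closure equals the set itself.

{G}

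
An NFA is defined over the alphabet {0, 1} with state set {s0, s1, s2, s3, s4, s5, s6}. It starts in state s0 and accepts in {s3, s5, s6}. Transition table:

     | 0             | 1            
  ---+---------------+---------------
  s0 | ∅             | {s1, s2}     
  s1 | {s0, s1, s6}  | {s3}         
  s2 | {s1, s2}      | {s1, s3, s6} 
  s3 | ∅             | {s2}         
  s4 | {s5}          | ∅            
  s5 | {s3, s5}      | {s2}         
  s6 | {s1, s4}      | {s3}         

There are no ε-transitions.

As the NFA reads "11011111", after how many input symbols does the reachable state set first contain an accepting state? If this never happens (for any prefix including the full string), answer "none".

2

Start in {s0}.
Read '1': s0→{s1, s2}; now {s1, s2}.
Read '1': s1→{s3}, s2→{s1, s3, s6}; now {s1, s3, s6}.
None of the earlier sets intersect F, but {s1, s3, s6} does.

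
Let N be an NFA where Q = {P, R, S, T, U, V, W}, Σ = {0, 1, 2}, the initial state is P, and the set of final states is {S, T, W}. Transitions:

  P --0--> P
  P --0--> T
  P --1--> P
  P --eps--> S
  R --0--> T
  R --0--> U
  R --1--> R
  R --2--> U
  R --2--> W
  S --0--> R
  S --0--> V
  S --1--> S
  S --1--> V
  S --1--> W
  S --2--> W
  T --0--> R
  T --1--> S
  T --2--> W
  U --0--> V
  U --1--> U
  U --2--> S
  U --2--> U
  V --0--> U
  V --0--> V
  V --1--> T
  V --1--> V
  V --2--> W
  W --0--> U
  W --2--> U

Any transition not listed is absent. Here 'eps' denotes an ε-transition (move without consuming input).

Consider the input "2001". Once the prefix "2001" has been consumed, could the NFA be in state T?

Start: ε-closure({P}) = {P, S}.
Read '2': {P, S} → {W}.
Read '0': {W} → {U}.
Read '0': {U} → {V}.
Read '1': {V} → {T, V}.
State T is in {T, V}.

Yes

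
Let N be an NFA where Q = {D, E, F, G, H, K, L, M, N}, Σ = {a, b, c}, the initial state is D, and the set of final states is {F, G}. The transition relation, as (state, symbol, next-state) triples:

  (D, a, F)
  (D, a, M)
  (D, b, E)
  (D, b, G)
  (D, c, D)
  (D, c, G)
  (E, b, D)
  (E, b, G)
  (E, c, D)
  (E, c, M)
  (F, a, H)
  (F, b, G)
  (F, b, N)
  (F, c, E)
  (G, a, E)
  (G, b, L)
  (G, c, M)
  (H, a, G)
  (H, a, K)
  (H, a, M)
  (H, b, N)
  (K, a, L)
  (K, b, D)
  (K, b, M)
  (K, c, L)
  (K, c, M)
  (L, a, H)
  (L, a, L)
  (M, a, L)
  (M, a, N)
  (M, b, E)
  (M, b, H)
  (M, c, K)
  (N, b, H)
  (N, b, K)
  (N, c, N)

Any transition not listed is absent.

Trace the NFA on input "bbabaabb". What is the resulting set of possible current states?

Start in {D}.
Read 'b': D→{E, G}; now {E, G}.
Read 'b': E→{D, G}, G→{L}; now {D, G, L}.
Read 'a': D→{F, M}, G→{E}, L→{H, L}; now {E, F, H, L, M}.
Read 'b': E→{D, G}, F→{G, N}, H→{N}, L→∅, M→{E, H}; now {D, E, G, H, N}.
Read 'a': D→{F, M}, E→∅, G→{E}, H→{G, K, M}, N→∅; now {E, F, G, K, M}.
Read 'a': E→∅, F→{H}, G→{E}, K→{L}, M→{L, N}; now {E, H, L, N}.
Read 'b': E→{D, G}, H→{N}, L→∅, N→{H, K}; now {D, G, H, K, N}.
Read 'b': D→{E, G}, G→{L}, H→{N}, K→{D, M}, N→{H, K}; now {D, E, G, H, K, L, M, N}.

{D, E, G, H, K, L, M, N}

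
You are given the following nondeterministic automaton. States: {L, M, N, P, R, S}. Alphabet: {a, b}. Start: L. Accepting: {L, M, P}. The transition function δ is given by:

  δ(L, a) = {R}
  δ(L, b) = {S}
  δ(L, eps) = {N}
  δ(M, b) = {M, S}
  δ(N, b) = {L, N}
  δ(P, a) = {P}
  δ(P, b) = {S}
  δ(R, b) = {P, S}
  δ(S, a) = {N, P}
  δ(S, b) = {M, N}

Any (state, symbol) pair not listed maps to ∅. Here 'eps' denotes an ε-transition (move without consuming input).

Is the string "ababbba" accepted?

Yes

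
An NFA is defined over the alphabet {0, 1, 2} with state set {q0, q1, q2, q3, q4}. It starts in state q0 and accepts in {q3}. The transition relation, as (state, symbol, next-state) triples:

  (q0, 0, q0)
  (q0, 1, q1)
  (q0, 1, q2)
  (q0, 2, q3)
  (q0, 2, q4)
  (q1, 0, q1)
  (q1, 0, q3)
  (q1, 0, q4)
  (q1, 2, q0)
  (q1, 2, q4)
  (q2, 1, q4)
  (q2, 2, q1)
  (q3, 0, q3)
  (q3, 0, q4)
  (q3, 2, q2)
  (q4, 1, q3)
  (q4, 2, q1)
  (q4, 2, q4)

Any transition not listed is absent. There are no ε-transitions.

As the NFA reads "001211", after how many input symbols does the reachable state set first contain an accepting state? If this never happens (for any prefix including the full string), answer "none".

5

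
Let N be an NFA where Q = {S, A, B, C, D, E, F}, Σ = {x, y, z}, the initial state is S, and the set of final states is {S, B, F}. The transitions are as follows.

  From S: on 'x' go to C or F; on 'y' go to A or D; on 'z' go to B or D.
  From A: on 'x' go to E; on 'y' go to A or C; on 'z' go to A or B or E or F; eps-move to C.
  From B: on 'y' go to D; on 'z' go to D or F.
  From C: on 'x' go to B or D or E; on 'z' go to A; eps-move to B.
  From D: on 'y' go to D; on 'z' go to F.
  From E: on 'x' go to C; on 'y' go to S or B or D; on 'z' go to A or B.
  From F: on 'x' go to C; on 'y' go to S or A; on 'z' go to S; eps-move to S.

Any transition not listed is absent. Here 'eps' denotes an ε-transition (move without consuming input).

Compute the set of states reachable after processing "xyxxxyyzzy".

{S, A, B, C, D}

Start in {S}.
Read 'x': S→{C, F}; union {C, F}; ε-closure = {S, B, C, F}.
Read 'y': S→{A, D}, B→{D}, C→∅, F→{S, A}; union {S, A, D}; ε-closure = {S, A, B, C, D}.
Read 'x': S→{C, F}, A→{E}, B→∅, C→{B, D, E}, D→∅; union {B, C, D, E, F}; ε-closure = {S, B, C, D, E, F}.
Read 'x': S→{C, F}, B→∅, C→{B, D, E}, D→∅, E→{C}, F→{C}; union {B, C, D, E, F}; ε-closure = {S, B, C, D, E, F}.
Read 'x': S→{C, F}, B→∅, C→{B, D, E}, D→∅, E→{C}, F→{C}; union {B, C, D, E, F}; ε-closure = {S, B, C, D, E, F}.
Read 'y': S→{A, D}, B→{D}, C→∅, D→{D}, E→{S, B, D}, F→{S, A}; union {S, A, B, D}; ε-closure = {S, A, B, C, D}.
Read 'y': S→{A, D}, A→{A, C}, B→{D}, C→∅, D→{D}; union {A, C, D}; ε-closure = {A, B, C, D}.
Read 'z': A→{A, B, E, F}, B→{D, F}, C→{A}, D→{F}; union {A, B, D, E, F}; ε-closure = {S, A, B, C, D, E, F}.
Read 'z': S→{B, D}, A→{A, B, E, F}, B→{D, F}, C→{A}, D→{F}, E→{A, B}, F→{S}; union {S, A, B, D, E, F}; ε-closure = {S, A, B, C, D, E, F}.
Read 'y': S→{A, D}, A→{A, C}, B→{D}, C→∅, D→{D}, E→{S, B, D}, F→{S, A}; now {S, A, B, C, D}.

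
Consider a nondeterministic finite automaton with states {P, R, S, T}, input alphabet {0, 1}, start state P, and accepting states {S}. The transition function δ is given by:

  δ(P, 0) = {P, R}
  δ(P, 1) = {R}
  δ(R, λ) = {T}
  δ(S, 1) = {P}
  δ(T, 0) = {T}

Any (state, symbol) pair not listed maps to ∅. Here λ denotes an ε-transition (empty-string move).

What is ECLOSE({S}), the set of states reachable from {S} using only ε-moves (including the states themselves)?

Begin with {S}.
No ε-moves leave this set, so the closure equals the set itself.

{S}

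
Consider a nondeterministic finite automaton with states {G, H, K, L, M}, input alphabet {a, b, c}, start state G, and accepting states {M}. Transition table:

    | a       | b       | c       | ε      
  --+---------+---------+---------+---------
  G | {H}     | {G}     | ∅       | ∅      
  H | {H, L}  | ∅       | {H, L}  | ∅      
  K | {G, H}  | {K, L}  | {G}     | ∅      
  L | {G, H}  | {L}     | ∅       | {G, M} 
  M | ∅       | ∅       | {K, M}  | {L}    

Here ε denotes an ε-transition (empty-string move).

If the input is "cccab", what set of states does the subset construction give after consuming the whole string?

Start in {G}.
Read 'c': G→∅; now ∅.
The set is empty and remains empty for the remaining 4 symbols.

∅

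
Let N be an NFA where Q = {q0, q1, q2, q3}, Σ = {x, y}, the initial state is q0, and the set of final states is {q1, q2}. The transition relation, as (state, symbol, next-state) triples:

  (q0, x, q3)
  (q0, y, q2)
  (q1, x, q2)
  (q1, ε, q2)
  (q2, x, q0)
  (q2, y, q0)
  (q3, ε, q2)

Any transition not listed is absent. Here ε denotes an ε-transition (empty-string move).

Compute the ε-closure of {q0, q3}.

Begin with {q0, q3}.
ε-move q3 → q2; add q2.

{q0, q2, q3}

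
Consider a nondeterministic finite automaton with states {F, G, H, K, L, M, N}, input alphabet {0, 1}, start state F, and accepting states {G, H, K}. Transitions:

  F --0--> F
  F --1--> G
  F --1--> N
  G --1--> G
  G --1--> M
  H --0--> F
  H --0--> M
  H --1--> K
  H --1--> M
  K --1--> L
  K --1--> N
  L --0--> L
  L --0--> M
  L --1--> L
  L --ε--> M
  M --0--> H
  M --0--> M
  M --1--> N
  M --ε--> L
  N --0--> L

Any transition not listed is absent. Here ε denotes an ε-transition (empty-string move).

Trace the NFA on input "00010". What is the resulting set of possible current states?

{L, M}

Start in {F}.
Read '0': F→{F}; now {F}.
Read '0': F→{F}; now {F}.
Read '0': F→{F}; now {F}.
Read '1': F→{G, N}; now {G, N}.
Read '0': G→∅, N→{L}; union {L}; ε-closure = {L, M}.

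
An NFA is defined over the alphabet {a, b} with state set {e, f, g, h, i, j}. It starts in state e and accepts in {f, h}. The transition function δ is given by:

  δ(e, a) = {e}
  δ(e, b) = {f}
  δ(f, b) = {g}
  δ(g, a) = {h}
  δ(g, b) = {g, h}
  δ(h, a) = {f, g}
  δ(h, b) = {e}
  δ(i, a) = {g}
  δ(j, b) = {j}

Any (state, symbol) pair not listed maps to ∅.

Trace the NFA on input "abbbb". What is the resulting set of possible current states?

{e, g, h}

Start in {e}.
Read 'a': e→{e}; now {e}.
Read 'b': e→{f}; now {f}.
Read 'b': f→{g}; now {g}.
Read 'b': g→{g, h}; now {g, h}.
Read 'b': g→{g, h}, h→{e}; now {e, g, h}.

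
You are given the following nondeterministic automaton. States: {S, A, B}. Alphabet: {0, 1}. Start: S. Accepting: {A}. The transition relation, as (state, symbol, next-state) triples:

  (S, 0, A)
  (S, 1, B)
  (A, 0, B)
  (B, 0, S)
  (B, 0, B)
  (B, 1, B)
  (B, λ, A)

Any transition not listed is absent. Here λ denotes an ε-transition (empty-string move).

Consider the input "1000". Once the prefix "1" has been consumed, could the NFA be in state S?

Start in {S}.
Read '1': S→{B}; union {B}; ε-closure = {A, B}.
State S is not in {A, B}.

No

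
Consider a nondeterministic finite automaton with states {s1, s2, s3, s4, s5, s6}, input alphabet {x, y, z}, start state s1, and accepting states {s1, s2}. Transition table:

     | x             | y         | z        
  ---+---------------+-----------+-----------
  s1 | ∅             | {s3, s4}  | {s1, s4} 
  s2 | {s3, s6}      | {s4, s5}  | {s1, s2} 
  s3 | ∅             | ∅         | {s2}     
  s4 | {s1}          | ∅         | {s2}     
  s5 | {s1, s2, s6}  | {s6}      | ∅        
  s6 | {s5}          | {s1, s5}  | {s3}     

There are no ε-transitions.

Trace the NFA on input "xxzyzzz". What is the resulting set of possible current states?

∅

Start in {s1}.
Read 'x': {s1} → ∅.
The set is empty and remains empty for the remaining 6 symbols.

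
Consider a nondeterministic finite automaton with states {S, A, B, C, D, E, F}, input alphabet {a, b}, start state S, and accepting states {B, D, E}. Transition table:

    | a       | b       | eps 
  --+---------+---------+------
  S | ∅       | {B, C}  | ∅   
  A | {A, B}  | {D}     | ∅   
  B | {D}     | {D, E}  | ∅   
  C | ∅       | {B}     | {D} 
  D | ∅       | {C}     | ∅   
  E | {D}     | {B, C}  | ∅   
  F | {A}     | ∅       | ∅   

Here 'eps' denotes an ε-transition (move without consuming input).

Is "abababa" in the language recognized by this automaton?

Start in {S}.
Read 'a': {S} → ∅.
The set is empty and remains empty for the remaining 6 symbols.
The final set ∅ contains no accepting state.

No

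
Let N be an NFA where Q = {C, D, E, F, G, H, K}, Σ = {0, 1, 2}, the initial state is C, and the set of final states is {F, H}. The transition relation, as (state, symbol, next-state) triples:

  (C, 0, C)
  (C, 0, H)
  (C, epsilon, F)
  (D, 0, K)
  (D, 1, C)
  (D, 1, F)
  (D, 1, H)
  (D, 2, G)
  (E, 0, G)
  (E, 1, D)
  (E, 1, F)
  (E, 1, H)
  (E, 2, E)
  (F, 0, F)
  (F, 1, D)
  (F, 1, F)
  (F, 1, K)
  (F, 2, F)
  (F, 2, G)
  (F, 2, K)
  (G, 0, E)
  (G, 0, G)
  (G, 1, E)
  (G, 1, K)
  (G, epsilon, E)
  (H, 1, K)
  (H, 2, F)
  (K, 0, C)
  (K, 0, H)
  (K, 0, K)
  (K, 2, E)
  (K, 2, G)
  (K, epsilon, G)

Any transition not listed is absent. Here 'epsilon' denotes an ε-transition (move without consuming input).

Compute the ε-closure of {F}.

{F}

Begin with {F}.
No ε-moves leave this set, so the closure equals the set itself.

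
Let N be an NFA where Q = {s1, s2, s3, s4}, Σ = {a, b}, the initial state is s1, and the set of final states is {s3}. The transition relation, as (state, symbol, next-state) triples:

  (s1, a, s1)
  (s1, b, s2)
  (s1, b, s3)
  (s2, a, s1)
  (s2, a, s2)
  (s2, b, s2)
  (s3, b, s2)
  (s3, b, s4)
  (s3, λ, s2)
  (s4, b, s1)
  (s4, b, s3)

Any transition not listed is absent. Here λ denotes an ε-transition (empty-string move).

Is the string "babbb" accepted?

Start in {s1}.
Read 'b': s1→{s2, s3}; now {s2, s3}.
Read 'a': s2→{s1, s2}, s3→∅; now {s1, s2}.
Read 'b': s1→{s2, s3}, s2→{s2}; now {s2, s3}.
Read 'b': s2→{s2}, s3→{s2, s4}; now {s2, s4}.
Read 'b': s2→{s2}, s4→{s1, s3}; now {s1, s2, s3}.
The final set {s1, s2, s3} contains the accepting state s3.

Yes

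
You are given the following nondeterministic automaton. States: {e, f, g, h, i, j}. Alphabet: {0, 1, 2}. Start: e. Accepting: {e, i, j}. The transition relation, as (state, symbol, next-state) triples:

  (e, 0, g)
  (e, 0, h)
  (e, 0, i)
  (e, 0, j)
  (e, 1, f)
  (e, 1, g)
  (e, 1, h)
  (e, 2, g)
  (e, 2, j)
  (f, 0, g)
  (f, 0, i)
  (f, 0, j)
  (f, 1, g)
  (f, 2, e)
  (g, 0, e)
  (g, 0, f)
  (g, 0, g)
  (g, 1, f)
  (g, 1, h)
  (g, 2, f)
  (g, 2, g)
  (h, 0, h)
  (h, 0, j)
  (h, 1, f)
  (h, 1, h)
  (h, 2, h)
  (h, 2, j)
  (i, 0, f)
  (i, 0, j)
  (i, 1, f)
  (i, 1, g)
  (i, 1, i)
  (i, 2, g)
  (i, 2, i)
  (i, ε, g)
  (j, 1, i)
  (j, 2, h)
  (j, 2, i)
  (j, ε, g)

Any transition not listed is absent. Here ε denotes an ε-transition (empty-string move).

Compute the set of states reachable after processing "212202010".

{e, f, g, h, i, j}

Start in {e}.
Read '2': {e} → {g, j}.
Read '1': {g, j} → {f, g, h, i}.
Read '2': {f, g, h, i} → {e, f, g, h, i, j}.
Read '2': {e, f, g, h, i, j} → {e, f, g, h, i, j}.
Read '0': {e, f, g, h, i, j} → {e, f, g, h, i, j}.
Read '2': {e, f, g, h, i, j} → {e, f, g, h, i, j}.
Read '0': {e, f, g, h, i, j} → {e, f, g, h, i, j}.
Read '1': {e, f, g, h, i, j} → {f, g, h, i}.
Read '0': {f, g, h, i} → {e, f, g, h, i, j}.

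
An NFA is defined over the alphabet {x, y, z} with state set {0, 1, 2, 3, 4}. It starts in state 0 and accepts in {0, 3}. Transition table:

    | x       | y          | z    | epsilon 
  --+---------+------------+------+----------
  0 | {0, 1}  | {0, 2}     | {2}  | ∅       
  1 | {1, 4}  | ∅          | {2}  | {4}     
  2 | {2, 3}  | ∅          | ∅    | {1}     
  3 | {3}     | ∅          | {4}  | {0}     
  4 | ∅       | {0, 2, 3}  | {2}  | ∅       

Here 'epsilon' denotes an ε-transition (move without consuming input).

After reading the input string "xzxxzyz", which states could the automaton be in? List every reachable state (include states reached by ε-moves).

Start in {0}.
Read 'x': {0} → {0, 1, 4}.
Read 'z': {0, 1, 4} → {1, 2, 4}.
Read 'x': {1, 2, 4} → {0, 1, 2, 3, 4}.
Read 'x': {0, 1, 2, 3, 4} → {0, 1, 2, 3, 4}.
Read 'z': {0, 1, 2, 3, 4} → {1, 2, 4}.
Read 'y': {1, 2, 4} → {0, 1, 2, 3, 4}.
Read 'z': {0, 1, 2, 3, 4} → {1, 2, 4}.

{1, 2, 4}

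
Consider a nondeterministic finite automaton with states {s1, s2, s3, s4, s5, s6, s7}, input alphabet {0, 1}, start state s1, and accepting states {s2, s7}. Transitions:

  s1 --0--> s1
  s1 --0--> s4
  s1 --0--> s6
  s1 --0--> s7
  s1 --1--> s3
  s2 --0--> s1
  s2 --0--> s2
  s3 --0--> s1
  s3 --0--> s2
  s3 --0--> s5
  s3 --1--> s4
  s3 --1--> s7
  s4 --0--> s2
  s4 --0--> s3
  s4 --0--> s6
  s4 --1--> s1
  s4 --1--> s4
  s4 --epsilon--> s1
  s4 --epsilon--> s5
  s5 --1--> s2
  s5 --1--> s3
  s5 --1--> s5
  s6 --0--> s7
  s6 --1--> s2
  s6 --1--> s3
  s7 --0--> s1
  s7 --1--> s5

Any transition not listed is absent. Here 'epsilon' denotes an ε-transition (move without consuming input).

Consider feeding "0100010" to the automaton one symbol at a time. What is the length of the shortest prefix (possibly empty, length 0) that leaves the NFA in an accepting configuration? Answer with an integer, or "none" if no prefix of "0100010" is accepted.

1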